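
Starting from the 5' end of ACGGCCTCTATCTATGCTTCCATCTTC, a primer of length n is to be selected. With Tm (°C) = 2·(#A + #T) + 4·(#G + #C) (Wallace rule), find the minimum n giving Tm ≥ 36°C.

n = 12

First 11 bases: ACGGCCTCTAT → Tm = 34°C (< 36°C)
First 12 bases: ACGGCCTCTATC → Tm = 38°C (≥ 36°C)
Each additional base adds 2°C (A/T) or 4°C (G/C), so Tm is non-decreasing in n; n = 12 is the first length to reach 36°C.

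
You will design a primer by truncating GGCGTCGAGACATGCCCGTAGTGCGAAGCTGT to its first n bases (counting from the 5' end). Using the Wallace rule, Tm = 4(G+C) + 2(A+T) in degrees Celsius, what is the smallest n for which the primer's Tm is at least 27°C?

n = 8

First 7 bases: GGCGTCG → Tm = 26°C (< 27°C)
First 8 bases: GGCGTCGA → Tm = 28°C (≥ 27°C)
Each additional base adds 2°C (A/T) or 4°C (G/C), so Tm is non-decreasing in n; n = 8 is the first length to reach 27°C.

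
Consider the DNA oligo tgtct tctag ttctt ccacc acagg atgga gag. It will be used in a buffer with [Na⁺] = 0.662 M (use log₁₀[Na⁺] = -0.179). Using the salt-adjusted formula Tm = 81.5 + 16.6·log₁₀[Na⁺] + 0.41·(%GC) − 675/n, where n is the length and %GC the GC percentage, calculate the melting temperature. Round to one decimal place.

78.0°C

Length n = 33. Scanning the sequence gives T=10, A=7, G=8, C=8.
G+C = 16, so %GC = 16/33 × 100 = 48.485%
Salt term: 16.6 × (-0.179) = -2.971
GC term: 0.41 × 48.485 = 19.879; length term: −675/33 = −20.455
Tm = 81.5 + (-2.971) + 19.879 − 20.455 = 77.953 → 78.0°C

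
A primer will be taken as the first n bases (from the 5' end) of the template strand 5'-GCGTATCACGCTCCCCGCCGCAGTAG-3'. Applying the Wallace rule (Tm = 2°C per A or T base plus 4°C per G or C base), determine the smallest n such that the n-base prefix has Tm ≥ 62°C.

First 17 bases: GCGTATCACGCTCCCCG → Tm = 58°C (< 62°C)
First 18 bases: GCGTATCACGCTCCCCGC → Tm = 62°C (≥ 62°C)
Each additional base adds 2°C (A/T) or 4°C (G/C), so Tm is non-decreasing in n; n = 18 is the first length to reach 62°C.

n = 18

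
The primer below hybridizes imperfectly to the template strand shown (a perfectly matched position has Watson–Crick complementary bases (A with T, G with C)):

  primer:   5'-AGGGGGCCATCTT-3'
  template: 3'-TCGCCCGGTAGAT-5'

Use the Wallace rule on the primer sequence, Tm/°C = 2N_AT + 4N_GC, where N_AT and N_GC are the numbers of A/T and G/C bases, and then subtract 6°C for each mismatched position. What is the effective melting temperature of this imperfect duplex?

Primer base counts: A=2, T=3, G=5, C=3 → A+T=5, G+C=8
Perfect-match Tm = 2(5) + 4(8) = 10 + 32 = 42°C
Mismatches (positions where the bases are not complementary): 2 (at positions 3, 13)
Effective Tm = 42 − 2×6 = 42 − 12 = 30°C

30°C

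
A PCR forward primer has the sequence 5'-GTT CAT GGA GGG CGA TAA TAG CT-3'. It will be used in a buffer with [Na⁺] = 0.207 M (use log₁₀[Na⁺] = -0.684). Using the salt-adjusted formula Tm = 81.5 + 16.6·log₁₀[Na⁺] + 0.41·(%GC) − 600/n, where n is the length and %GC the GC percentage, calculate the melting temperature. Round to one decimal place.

Length n = 23. Base counts: A=6, C=3, G=8, T=6
G+C = 11, so %GC = 11/23 × 100 = 47.826%
Salt term: 16.6 × (-0.684) = -11.354
GC term: 0.41 × 47.826 = 19.609; length term: −600/23 = −26.087
Tm = 81.5 + (-11.354) + 19.609 − 26.087 = 63.668 → 63.7°C

63.7°C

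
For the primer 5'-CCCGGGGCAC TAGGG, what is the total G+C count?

12

Counting bases: G=7, C=5, T=1, A=2
G+C = 7 + 5 = 12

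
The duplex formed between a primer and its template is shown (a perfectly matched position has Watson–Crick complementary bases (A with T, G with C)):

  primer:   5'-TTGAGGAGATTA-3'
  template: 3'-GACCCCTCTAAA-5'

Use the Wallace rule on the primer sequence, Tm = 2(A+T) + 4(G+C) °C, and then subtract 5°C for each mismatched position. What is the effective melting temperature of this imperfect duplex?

17°C

Primer base counts: A=4, T=4, G=4, C=0 → A+T=8, G+C=4
Perfect-match Tm = 2(8) + 4(4) = 16 + 16 = 32°C
Mismatches (positions where the bases are not complementary): 3 (at positions 1, 4, 12)
Effective Tm = 32 − 3×5 = 32 − 15 = 17°C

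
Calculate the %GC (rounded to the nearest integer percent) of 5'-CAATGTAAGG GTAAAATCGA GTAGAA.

Counting bases: G=7, C=2, A=12, T=5
G+C = 7 + 2 = 9 out of 26 bases
%GC = 9/26 × 100 = 34.62% ≈ 35%

35%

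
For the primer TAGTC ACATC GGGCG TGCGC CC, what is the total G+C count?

15

Base counts: T=4, C=8, G=7, A=3
Total G or C: 7 + 8 = 15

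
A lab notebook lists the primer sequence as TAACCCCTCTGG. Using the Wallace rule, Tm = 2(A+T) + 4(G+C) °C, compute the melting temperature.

38°C

Counting bases: T=3, A=2, C=5, G=2
AT pairs contribute 5, GC pairs contribute 7.
Tm = 2(5) + 4(7) = 10 + 28 = 38°C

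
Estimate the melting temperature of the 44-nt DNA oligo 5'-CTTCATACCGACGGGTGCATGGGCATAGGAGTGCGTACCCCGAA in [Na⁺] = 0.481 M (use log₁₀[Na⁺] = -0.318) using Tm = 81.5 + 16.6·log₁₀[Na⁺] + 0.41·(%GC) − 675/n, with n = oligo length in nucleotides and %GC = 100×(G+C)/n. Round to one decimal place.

85.1°C

Length n = 44. G=14, T=8, C=12, A=10
G+C = 26, so %GC = 26/44 × 100 = 59.091%
Salt term: 16.6 × (-0.318) = -5.279
GC term: 0.41 × 59.091 = 24.227; length term: −675/44 = −15.341
Tm = 81.5 + (-5.279) + 24.227 − 15.341 = 85.107 → 85.1°C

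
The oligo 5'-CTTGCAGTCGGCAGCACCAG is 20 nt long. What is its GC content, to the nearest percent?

T=3, C=7, A=4, G=6
G+C = 6 + 7 = 13 out of 20 bases
%GC = 13/20 × 100 = 65% ≈ 65%

65%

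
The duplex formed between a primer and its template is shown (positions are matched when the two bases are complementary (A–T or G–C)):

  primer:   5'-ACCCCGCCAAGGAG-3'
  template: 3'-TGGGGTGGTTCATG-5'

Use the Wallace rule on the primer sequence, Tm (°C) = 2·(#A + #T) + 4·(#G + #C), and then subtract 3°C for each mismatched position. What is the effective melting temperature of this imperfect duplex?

Primer base counts: A=4, T=0, G=4, C=6 → A+T=4, G+C=10
Perfect-match Tm = 2(4) + 4(10) = 8 + 40 = 48°C
Mismatches (positions where the bases are not complementary): 3 (at positions 6, 12, 14)
Effective Tm = 48 − 3×3 = 48 − 9 = 39°C

39°C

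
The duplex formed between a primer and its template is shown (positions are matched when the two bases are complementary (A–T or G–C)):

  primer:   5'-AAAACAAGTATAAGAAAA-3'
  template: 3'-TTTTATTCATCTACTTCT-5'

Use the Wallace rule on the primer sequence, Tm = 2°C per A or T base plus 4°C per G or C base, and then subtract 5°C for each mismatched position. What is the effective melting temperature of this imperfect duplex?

Primer base counts: A=13, T=2, G=2, C=1 → A+T=15, G+C=3
Perfect-match Tm = 2(15) + 4(3) = 30 + 12 = 42°C
Mismatches (positions where the bases are not complementary): 4 (at positions 5, 11, 13, 17)
Effective Tm = 42 − 4×5 = 42 − 20 = 22°C

22°C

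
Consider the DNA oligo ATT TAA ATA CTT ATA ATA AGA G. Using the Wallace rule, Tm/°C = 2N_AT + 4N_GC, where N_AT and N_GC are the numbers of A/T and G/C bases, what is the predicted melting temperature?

Scanning the sequence gives T=8, G=2, C=1, A=11.
AT pairs contribute 19, GC pairs contribute 3.
Tm = 2×19 + 4×3 = 50°C

50°C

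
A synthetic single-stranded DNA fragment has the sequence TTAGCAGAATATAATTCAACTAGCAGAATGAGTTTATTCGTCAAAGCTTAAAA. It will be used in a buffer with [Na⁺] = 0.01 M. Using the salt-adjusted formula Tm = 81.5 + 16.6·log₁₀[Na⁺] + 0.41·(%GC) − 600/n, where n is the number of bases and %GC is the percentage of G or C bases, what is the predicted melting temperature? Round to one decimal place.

Length n = 53. T=16, A=22, C=7, G=8
G+C = 15, so %GC = 15/53 × 100 = 28.302%
Salt term: 16.6 × (-2) = -33.2
GC term: 0.41 × 28.302 = 11.604; length term: −600/53 = −11.321
Tm = 81.5 + (-33.2) + 11.604 − 11.321 = 48.583 → 48.6°C

48.6°C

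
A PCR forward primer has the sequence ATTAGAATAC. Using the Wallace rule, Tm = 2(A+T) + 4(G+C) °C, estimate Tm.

C=1, A=5, T=3, G=1
So N_AT = 8 and N_GC = 2.
Tm = 2×8 + 4×2 = 24°C

24°C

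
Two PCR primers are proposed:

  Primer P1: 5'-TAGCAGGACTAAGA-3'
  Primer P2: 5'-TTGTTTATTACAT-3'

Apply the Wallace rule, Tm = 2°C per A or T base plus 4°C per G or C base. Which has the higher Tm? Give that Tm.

Primer P1, 40°C

Primer P1: A+T=8, G+C=6 → Tm = 2(8)+4(6) = 40°C
Primer P2: A+T=11, G+C=2 → Tm = 2(11)+4(2) = 30°C
40°C vs 30°C → primer P1 is higher.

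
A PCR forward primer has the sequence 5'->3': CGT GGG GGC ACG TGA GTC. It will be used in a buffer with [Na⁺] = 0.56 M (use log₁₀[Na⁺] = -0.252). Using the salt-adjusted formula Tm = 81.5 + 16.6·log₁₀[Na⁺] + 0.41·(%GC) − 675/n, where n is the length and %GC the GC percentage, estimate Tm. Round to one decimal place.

Length n = 18. Scanning the sequence gives A=2, T=3, C=4, G=9.
G+C = 13, so %GC = 13/18 × 100 = 72.222%
Salt term: 16.6 × (-0.252) = -4.183
GC term: 0.41 × 72.222 = 29.611; length term: −675/18 = −37.5
Tm = 81.5 + (-4.183) + 29.611 − 37.5 = 69.428 → 69.4°C

69.4°C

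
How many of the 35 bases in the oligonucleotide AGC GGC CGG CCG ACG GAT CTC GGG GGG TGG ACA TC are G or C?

26

Scanning the sequence gives A=5, G=16, C=10, T=4.
G+C = 16 + 10 = 26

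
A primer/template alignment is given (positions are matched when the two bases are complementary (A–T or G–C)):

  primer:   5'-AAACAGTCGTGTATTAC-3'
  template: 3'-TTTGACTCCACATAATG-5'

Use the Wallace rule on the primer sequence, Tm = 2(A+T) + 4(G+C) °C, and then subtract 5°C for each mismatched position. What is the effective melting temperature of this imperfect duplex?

Primer base counts: A=6, T=5, G=3, C=3 → A+T=11, G+C=6
Perfect-match Tm = 2(11) + 4(6) = 22 + 24 = 46°C
Mismatches (positions where the bases are not complementary): 3 (at positions 5, 7, 8)
Effective Tm = 46 − 3×5 = 46 − 15 = 31°C

31°C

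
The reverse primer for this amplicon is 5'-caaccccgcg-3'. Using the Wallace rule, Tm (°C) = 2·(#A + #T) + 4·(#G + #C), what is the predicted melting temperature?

Scanning the sequence gives A=2, T=0, G=2, C=6.
A+T = 2, G+C = 8
Tm = 2×2 + 4×8 = 36°C

36°C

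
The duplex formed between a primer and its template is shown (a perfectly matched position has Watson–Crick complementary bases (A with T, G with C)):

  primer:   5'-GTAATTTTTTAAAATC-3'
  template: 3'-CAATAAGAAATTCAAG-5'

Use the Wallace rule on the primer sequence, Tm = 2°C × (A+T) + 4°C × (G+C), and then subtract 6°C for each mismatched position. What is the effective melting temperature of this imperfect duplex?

12°C

Primer base counts: A=6, T=8, G=1, C=1 → A+T=14, G+C=2
Perfect-match Tm = 2(14) + 4(2) = 28 + 8 = 36°C
Mismatches (positions where the bases are not complementary): 4 (at positions 3, 7, 13, 14)
Effective Tm = 36 − 4×6 = 36 − 24 = 12°C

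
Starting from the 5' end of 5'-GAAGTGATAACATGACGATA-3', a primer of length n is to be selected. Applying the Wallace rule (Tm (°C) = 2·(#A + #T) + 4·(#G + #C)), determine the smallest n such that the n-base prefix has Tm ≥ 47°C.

First 16 bases: GAAGTGATAACATGAC → Tm = 44°C (< 47°C)
First 17 bases: GAAGTGATAACATGACG → Tm = 48°C (≥ 47°C)
Each additional base adds 2°C (A/T) or 4°C (G/C), so Tm is non-decreasing in n; n = 17 is the first length to reach 47°C.

n = 17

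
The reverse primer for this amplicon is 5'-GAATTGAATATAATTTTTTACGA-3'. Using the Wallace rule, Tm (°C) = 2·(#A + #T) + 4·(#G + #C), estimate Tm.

Base counts: T=10, C=1, A=9, G=3
A+T = 19, G+C = 4
Tm = 4·4 + 2·19 = 16 + 38 = 54°C

54°C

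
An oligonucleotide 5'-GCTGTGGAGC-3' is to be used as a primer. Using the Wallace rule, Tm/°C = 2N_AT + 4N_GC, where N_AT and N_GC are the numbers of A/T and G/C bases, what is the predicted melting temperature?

Scanning the sequence gives C=2, T=2, A=1, G=5.
A+T = 3, G+C = 7
Tm = 2(3) + 4(7) = 6 + 28 = 34°C

34°C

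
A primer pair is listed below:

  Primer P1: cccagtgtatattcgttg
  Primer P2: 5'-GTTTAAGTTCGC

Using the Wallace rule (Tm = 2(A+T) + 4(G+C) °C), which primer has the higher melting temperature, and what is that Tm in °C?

Primer P1, 52°C

Primer P1: A+T=10, G+C=8 → Tm = 2(10)+4(8) = 52°C
Primer P2: A+T=7, G+C=5 → Tm = 2(7)+4(5) = 34°C
52°C vs 34°C → primer P1 is higher.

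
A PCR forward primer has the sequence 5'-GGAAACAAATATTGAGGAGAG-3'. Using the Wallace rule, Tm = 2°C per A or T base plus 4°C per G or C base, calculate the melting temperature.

58°C

Counting bases: T=3, C=1, A=10, G=7
So N_AT = 13 and N_GC = 8.
Tm = 2×13 + 4×8 = 58°C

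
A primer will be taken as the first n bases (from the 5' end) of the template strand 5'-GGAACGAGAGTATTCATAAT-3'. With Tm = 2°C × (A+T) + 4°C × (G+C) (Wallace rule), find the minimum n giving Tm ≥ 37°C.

First 12 bases: GGAACGAGAGTA → Tm = 36°C (< 37°C)
First 13 bases: GGAACGAGAGTAT → Tm = 38°C (≥ 37°C)
Each additional base adds 2°C (A/T) or 4°C (G/C), so Tm is non-decreasing in n; n = 13 is the first length to reach 37°C.

n = 13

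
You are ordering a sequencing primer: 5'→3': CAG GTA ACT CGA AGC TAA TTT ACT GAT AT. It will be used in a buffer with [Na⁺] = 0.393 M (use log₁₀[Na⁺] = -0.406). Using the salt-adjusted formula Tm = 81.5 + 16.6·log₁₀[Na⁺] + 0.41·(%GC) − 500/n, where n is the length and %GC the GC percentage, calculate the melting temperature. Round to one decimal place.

71.7°C

Length n = 29. A=10, C=5, T=9, G=5
G+C = 10, so %GC = 10/29 × 100 = 34.483%
Salt term: 16.6 × (-0.406) = -6.74
GC term: 0.41 × 34.483 = 14.138; length term: −500/29 = −17.241
Tm = 81.5 + (-6.74) + 14.138 − 17.241 = 71.657 → 71.7°C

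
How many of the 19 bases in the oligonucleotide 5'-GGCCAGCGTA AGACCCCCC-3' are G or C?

Base counts: T=1, G=5, A=4, C=9
G+C = 5 + 9 = 14

14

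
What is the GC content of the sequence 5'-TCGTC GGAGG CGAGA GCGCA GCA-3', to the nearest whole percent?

70%

Scanning the sequence gives C=6, G=10, T=2, A=5.
G+C = 10 + 6 = 16 out of 23 bases
%GC = 16/23 × 100 = 69.57% ≈ 70%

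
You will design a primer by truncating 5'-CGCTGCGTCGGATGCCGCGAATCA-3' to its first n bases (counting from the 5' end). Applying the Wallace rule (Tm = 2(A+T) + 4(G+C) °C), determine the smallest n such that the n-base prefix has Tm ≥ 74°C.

First 21 bases: CGCTGCGTCGGATGCCGCGAA → Tm = 72°C (< 74°C)
First 22 bases: CGCTGCGTCGGATGCCGCGAAT → Tm = 74°C (≥ 74°C)
Since every base adds ≥2°C, Tm only increases with n, so the threshold is first crossed at n = 22.

n = 22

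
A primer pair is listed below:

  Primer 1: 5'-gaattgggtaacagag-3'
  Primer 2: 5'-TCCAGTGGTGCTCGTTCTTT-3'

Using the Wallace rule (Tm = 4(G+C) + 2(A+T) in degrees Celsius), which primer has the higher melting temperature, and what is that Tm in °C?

Primer 1: A+T=9, G+C=7 → Tm = 2(9)+4(7) = 46°C
Primer 2: A+T=10, G+C=10 → Tm = 2(10)+4(10) = 60°C
46°C vs 60°C → primer 2 is higher.

Primer 2, 60°C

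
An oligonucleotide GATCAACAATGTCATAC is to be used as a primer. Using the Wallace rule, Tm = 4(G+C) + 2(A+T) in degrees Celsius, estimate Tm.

Scanning the sequence gives C=4, G=2, T=4, A=7.
AT pairs contribute 11, GC pairs contribute 6.
Tm = 2(11) + 4(6) = 22 + 24 = 46°C

46°C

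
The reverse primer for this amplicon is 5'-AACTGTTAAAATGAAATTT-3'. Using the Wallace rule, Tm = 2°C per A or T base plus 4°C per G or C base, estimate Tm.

Scanning the sequence gives G=2, A=9, C=1, T=7.
AT pairs contribute 16, GC pairs contribute 3.
Tm = 4·3 + 2·16 = 12 + 32 = 44°C

44°C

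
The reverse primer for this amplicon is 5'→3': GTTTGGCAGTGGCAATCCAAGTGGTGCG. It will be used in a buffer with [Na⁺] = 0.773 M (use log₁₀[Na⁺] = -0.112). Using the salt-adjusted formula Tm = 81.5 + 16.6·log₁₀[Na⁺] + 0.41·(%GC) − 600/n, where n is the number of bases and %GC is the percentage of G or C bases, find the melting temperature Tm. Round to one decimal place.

81.6°C

Length n = 28. Counting bases: T=7, G=11, A=5, C=5
G+C = 16, so %GC = 16/28 × 100 = 57.143%
Salt term: 16.6 × (-0.112) = -1.859
GC term: 0.41 × 57.143 = 23.429; length term: −600/28 = −21.429
Tm = 81.5 + (-1.859) + 23.429 − 21.429 = 81.641 → 81.6°C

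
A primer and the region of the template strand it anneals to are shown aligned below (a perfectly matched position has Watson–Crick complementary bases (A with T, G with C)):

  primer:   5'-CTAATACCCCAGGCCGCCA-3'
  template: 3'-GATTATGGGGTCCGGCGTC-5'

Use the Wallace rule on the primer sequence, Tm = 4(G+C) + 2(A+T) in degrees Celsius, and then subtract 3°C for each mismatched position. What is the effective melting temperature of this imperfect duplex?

56°C

Primer base counts: A=5, T=2, G=3, C=9 → A+T=7, G+C=12
Perfect-match Tm = 2(7) + 4(12) = 14 + 48 = 62°C
Mismatches (positions where the bases are not complementary): 2 (at positions 18, 19)
Effective Tm = 62 − 2×3 = 62 − 6 = 56°C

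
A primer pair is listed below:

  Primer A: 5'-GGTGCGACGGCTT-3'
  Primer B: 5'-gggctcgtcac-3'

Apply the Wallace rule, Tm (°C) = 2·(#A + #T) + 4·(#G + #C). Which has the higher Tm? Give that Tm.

Primer A, 44°C

Primer A: A+T=4, G+C=9 → Tm = 2(4)+4(9) = 44°C
Primer B: A+T=3, G+C=8 → Tm = 2(3)+4(8) = 38°C
44°C vs 38°C → primer A is higher.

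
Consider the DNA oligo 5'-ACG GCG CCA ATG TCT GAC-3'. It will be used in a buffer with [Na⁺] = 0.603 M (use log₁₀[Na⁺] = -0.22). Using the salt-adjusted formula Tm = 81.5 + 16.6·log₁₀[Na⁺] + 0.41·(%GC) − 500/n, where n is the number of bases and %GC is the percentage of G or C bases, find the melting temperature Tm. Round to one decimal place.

Length n = 18. Base counts: C=6, T=3, G=5, A=4
G+C = 11, so %GC = 11/18 × 100 = 61.111%
Salt term: 16.6 × (-0.22) = -3.652
GC term: 0.41 × 61.111 = 25.056; length term: −500/18 = −27.778
Tm = 81.5 + (-3.652) + 25.056 − 27.778 = 75.126 → 75.1°C

75.1°C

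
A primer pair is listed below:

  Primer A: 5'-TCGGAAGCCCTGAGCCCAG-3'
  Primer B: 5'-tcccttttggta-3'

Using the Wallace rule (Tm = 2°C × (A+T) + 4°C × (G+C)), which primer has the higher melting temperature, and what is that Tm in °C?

Primer A, 64°C

Primer A: A+T=6, G+C=13 → Tm = 2(6)+4(13) = 64°C
Primer B: A+T=7, G+C=5 → Tm = 2(7)+4(5) = 34°C
64°C vs 34°C → primer A is higher.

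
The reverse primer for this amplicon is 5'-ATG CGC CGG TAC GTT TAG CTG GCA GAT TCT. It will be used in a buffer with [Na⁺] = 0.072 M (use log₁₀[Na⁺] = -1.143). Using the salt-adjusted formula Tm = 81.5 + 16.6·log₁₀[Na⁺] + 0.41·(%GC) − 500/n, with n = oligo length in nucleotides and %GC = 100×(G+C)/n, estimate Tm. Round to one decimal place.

67.7°C

Length n = 30. Counting bases: G=9, A=5, C=7, T=9
G+C = 16, so %GC = 16/30 × 100 = 53.333%
Salt term: 16.6 × (-1.143) = -18.974
GC term: 0.41 × 53.333 = 21.867; length term: −500/30 = −16.667
Tm = 81.5 + (-18.974) + 21.867 − 16.667 = 67.726 → 67.7°C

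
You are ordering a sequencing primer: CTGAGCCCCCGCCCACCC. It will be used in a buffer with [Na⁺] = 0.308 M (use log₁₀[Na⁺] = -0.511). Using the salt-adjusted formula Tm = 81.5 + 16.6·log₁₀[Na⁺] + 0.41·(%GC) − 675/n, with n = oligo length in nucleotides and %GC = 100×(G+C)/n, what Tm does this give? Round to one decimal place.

69.7°C

Length n = 18. Counting bases: G=3, A=2, C=12, T=1
G+C = 15, so %GC = 15/18 × 100 = 83.333%
Salt term: 16.6 × (-0.511) = -8.483
GC term: 0.41 × 83.333 = 34.167; length term: −675/18 = −37.5
Tm = 81.5 + (-8.483) + 34.167 − 37.5 = 69.684 → 69.7°C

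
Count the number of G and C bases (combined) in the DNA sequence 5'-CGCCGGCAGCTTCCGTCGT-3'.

Base counts: A=1, G=6, C=8, T=4
G+C = 6 + 8 = 14

14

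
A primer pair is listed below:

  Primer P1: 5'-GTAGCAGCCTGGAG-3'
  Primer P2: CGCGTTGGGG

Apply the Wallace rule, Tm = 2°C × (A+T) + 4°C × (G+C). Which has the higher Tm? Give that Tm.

Primer P1, 46°C

Primer P1: A+T=5, G+C=9 → Tm = 2(5)+4(9) = 46°C
Primer P2: A+T=2, G+C=8 → Tm = 2(2)+4(8) = 36°C
46°C vs 36°C → primer P1 is higher.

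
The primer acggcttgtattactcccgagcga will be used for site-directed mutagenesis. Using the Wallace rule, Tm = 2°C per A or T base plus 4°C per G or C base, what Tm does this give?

74°C

Scanning the sequence gives T=6, A=5, G=6, C=7.
So N_AT = 11 and N_GC = 13.
Tm = 2×11 + 4×13 = 74°C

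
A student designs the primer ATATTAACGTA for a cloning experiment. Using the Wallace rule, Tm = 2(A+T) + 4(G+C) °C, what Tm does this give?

A=5, G=1, T=4, C=1
A+T = 9, G+C = 2
Tm = 4·2 + 2·9 = 8 + 18 = 26°C

26°C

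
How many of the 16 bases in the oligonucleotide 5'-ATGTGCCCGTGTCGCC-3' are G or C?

11

A=1, G=5, T=4, C=6
Total G or C: 5 + 6 = 11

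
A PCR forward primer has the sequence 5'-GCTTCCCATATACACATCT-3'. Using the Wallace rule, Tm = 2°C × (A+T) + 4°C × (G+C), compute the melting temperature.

54°C

Scanning the sequence gives T=6, A=5, C=7, G=1.
A+T = 11, G+C = 8
Tm = 2×11 + 4×8 = 54°C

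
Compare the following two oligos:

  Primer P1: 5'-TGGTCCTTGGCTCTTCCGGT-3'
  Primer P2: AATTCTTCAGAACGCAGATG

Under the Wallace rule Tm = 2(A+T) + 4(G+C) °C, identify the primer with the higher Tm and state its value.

Primer P1: A+T=8, G+C=12 → Tm = 2(8)+4(12) = 64°C
Primer P2: A+T=12, G+C=8 → Tm = 2(12)+4(8) = 56°C
64°C vs 56°C → primer P1 is higher.

Primer P1, 64°C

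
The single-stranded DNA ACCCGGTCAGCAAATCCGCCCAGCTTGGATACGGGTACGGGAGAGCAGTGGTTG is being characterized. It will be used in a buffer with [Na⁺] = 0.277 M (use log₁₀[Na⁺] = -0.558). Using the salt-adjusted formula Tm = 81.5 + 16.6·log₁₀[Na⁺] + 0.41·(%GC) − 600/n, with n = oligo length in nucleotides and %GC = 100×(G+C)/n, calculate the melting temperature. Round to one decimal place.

Length n = 54. C=14, G=19, A=12, T=9
G+C = 33, so %GC = 33/54 × 100 = 61.111%
Salt term: 16.6 × (-0.558) = -9.263
GC term: 0.41 × 61.111 = 25.056; length term: −600/54 = −11.111
Tm = 81.5 + (-9.263) + 25.056 − 11.111 = 86.182 → 86.2°C

86.2°C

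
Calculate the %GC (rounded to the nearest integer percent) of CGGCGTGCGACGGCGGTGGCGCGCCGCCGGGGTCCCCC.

89%

Scanning the sequence gives C=16, A=1, T=3, G=18.
G+C = 18 + 16 = 34 out of 38 bases
%GC = 34/38 × 100 = 89.47% ≈ 89%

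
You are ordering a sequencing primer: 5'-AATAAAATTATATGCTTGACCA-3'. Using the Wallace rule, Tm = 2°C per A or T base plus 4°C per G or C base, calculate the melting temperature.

54°C

Counting bases: C=3, A=10, G=2, T=7
AT pairs contribute 17, GC pairs contribute 5.
Tm = 4·5 + 2·17 = 20 + 34 = 54°C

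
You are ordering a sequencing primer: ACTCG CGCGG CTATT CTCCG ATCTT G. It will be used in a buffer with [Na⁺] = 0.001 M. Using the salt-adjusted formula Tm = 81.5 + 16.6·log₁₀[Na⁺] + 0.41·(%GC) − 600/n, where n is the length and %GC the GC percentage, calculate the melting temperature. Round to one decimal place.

32.3°C

Length n = 26. T=8, C=9, G=6, A=3
G+C = 15, so %GC = 15/26 × 100 = 57.692%
Salt term: 16.6 × (-3) = -49.8
GC term: 0.41 × 57.692 = 23.654; length term: −600/26 = −23.077
Tm = 81.5 + (-49.8) + 23.654 − 23.077 = 32.277 → 32.3°C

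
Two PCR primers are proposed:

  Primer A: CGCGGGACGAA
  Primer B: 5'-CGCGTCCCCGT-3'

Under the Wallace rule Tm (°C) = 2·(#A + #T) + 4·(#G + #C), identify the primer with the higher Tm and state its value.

Primer B, 40°C

Primer A: A+T=3, G+C=8 → Tm = 2(3)+4(8) = 38°C
Primer B: A+T=2, G+C=9 → Tm = 2(2)+4(9) = 40°C
38°C vs 40°C → primer B is higher.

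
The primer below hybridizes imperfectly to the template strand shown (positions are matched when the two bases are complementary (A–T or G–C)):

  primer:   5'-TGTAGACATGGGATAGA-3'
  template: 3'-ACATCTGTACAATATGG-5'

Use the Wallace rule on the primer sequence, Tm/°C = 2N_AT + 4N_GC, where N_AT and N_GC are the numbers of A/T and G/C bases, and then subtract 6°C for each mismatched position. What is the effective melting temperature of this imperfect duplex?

24°C

Primer base counts: A=6, T=4, G=6, C=1 → A+T=10, G+C=7
Perfect-match Tm = 2(10) + 4(7) = 20 + 28 = 48°C
Mismatches (positions where the bases are not complementary): 4 (at positions 11, 12, 16, 17)
Effective Tm = 48 − 4×6 = 48 − 24 = 24°C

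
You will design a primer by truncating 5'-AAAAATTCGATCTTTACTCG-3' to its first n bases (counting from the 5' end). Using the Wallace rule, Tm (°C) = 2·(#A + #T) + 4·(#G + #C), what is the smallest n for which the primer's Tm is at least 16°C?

n = 8

First 7 bases: AAAAATT → Tm = 14°C (< 16°C)
First 8 bases: AAAAATTC → Tm = 18°C (≥ 16°C)
Each additional base adds 2°C (A/T) or 4°C (G/C), so Tm is non-decreasing in n; n = 8 is the first length to reach 16°C.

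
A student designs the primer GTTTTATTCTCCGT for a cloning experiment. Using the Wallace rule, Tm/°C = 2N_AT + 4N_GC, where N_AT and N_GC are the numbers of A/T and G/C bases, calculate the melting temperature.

38°C

A=1, T=8, G=2, C=3
So N_AT = 9 and N_GC = 5.
Tm = 4·5 + 2·9 = 20 + 18 = 38°C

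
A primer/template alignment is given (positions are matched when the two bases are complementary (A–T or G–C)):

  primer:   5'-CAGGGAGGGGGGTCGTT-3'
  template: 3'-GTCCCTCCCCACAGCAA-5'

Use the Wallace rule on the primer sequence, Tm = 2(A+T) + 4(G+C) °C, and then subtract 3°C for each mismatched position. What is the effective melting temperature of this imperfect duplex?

Primer base counts: A=2, T=3, G=10, C=2 → A+T=5, G+C=12
Perfect-match Tm = 2(5) + 4(12) = 10 + 48 = 58°C
Mismatches (positions where the bases are not complementary): 1 (at position 11)
Effective Tm = 58 − 1×3 = 58 − 3 = 55°C

55°C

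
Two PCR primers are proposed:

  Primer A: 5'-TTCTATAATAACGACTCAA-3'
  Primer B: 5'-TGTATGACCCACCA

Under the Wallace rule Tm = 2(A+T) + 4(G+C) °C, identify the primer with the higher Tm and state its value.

Primer A: A+T=14, G+C=5 → Tm = 2(14)+4(5) = 48°C
Primer B: A+T=7, G+C=7 → Tm = 2(7)+4(7) = 42°C
48°C vs 42°C → primer A is higher.

Primer A, 48°C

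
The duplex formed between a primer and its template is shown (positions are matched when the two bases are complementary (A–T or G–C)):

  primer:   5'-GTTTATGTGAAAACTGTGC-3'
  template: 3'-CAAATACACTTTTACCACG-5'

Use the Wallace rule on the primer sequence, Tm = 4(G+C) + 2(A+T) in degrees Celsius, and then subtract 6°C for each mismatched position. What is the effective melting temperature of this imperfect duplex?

Primer base counts: A=5, T=7, G=5, C=2 → A+T=12, G+C=7
Perfect-match Tm = 2(12) + 4(7) = 24 + 28 = 52°C
Mismatches (positions where the bases are not complementary): 2 (at positions 14, 15)
Effective Tm = 52 − 2×6 = 52 − 12 = 40°C

40°C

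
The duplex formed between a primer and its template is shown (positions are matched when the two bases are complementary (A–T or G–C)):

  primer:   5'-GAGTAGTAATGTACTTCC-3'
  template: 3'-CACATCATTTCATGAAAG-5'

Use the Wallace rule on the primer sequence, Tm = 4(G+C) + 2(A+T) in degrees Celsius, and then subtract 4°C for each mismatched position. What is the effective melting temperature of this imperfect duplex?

38°C

Primer base counts: A=5, T=6, G=4, C=3 → A+T=11, G+C=7
Perfect-match Tm = 2(11) + 4(7) = 22 + 28 = 50°C
Mismatches (positions where the bases are not complementary): 3 (at positions 2, 10, 17)
Effective Tm = 50 − 3×4 = 50 − 12 = 38°C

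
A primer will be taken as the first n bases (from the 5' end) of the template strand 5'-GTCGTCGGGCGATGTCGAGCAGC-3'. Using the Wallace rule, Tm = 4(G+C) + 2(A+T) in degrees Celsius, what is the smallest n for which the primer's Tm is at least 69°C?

n = 21

First 20 bases: GTCGTCGGGCGATGTCGAGC → Tm = 68°C (< 69°C)
First 21 bases: GTCGTCGGGCGATGTCGAGCA → Tm = 70°C (≥ 69°C)
Each additional base adds 2°C (A/T) or 4°C (G/C), so Tm is non-decreasing in n; n = 21 is the first length to reach 69°C.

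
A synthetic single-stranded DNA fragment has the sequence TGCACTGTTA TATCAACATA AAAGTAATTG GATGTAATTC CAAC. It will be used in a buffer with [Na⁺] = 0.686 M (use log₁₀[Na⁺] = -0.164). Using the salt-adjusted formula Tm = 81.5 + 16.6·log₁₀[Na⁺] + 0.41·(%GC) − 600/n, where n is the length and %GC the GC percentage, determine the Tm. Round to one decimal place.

77.3°C

Length n = 44. G=6, C=7, T=14, A=17
G+C = 13, so %GC = 13/44 × 100 = 29.545%
Salt term: 16.6 × (-0.164) = -2.722
GC term: 0.41 × 29.545 = 12.113; length term: −600/44 = −13.636
Tm = 81.5 + (-2.722) + 12.113 − 13.636 = 77.255 → 77.3°C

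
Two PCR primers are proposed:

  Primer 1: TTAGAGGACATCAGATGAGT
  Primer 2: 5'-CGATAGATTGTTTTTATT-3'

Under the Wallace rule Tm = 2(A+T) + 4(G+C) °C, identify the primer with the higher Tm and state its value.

Primer 1: A+T=12, G+C=8 → Tm = 2(12)+4(8) = 56°C
Primer 2: A+T=14, G+C=4 → Tm = 2(14)+4(4) = 44°C
56°C vs 44°C → primer 1 is higher.

Primer 1, 56°C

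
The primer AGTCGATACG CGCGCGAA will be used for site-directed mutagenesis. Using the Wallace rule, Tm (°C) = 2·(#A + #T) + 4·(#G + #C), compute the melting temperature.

Scanning the sequence gives T=2, A=5, C=5, G=6.
So N_AT = 7 and N_GC = 11.
Tm = 4·11 + 2·7 = 44 + 14 = 58°C

58°C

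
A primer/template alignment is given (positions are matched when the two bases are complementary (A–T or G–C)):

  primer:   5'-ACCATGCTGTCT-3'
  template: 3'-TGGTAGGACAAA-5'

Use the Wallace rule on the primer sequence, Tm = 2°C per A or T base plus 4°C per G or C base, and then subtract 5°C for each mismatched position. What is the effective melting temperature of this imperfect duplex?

Primer base counts: A=2, T=4, G=2, C=4 → A+T=6, G+C=6
Perfect-match Tm = 2(6) + 4(6) = 12 + 24 = 36°C
Mismatches (positions where the bases are not complementary): 2 (at positions 6, 11)
Effective Tm = 36 − 2×5 = 36 − 10 = 26°C

26°C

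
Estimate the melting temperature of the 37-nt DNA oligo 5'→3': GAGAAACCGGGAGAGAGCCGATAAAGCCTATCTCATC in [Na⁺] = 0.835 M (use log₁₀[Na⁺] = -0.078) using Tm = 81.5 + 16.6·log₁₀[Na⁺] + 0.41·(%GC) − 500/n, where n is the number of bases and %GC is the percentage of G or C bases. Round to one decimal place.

87.7°C

Length n = 37. Base counts: G=10, C=9, A=13, T=5
G+C = 19, so %GC = 19/37 × 100 = 51.351%
Salt term: 16.6 × (-0.078) = -1.295
GC term: 0.41 × 51.351 = 21.054; length term: −500/37 = −13.514
Tm = 81.5 + (-1.295) + 21.054 − 13.514 = 87.745 → 87.7°C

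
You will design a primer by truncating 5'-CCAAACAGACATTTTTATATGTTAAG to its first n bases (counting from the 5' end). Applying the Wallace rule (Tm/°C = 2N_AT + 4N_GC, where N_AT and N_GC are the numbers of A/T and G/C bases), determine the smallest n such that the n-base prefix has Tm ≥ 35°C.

First 12 bases: CCAAACAGACAT → Tm = 34°C (< 35°C)
First 13 bases: CCAAACAGACATT → Tm = 36°C (≥ 35°C)
Since every base adds ≥2°C, Tm only increases with n, so the threshold is first crossed at n = 13.

n = 13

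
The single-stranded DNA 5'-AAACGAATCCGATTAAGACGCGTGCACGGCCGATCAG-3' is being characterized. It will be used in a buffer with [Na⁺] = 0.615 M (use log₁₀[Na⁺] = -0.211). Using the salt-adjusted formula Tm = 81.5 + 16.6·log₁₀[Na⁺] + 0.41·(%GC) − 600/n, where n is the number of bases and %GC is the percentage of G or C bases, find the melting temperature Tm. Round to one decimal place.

Length n = 37. Base counts: A=12, T=5, C=10, G=10
G+C = 20, so %GC = 20/37 × 100 = 54.054%
Salt term: 16.6 × (-0.211) = -3.503
GC term: 0.41 × 54.054 = 22.162; length term: −600/37 = −16.216
Tm = 81.5 + (-3.503) + 22.162 − 16.216 = 83.943 → 83.9°C

83.9°C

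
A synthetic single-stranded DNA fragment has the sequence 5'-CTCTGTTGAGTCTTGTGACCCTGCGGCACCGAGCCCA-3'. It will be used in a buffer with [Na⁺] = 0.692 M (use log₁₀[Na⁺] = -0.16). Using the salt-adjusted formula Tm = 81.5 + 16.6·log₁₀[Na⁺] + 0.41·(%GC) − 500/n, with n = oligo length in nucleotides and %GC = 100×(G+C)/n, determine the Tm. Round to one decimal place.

Length n = 37. Scanning the sequence gives A=5, T=9, G=10, C=13.
G+C = 23, so %GC = 23/37 × 100 = 62.162%
Salt term: 16.6 × (-0.16) = -2.656
GC term: 0.41 × 62.162 = 25.486; length term: −500/37 = −13.514
Tm = 81.5 + (-2.656) + 25.486 − 13.514 = 90.816 → 90.8°C

90.8°C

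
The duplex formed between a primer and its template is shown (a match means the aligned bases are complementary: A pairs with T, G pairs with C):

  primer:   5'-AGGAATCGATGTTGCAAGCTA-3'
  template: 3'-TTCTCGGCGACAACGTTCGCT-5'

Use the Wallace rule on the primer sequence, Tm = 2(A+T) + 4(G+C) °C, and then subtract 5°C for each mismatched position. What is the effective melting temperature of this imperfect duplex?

35°C

Primer base counts: A=7, T=5, G=6, C=3 → A+T=12, G+C=9
Perfect-match Tm = 2(12) + 4(9) = 24 + 36 = 60°C
Mismatches (positions where the bases are not complementary): 5 (at positions 2, 5, 6, 9, 20)
Effective Tm = 60 − 5×5 = 60 − 25 = 35°C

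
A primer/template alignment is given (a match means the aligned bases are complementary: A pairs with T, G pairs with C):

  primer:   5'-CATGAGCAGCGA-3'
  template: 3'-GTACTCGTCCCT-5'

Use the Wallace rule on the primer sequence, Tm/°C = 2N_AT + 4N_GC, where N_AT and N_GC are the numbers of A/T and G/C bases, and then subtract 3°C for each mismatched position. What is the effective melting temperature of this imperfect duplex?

Primer base counts: A=4, T=1, G=4, C=3 → A+T=5, G+C=7
Perfect-match Tm = 2(5) + 4(7) = 10 + 28 = 38°C
Mismatches (positions where the bases are not complementary): 1 (at position 10)
Effective Tm = 38 − 1×3 = 38 − 3 = 35°C

35°C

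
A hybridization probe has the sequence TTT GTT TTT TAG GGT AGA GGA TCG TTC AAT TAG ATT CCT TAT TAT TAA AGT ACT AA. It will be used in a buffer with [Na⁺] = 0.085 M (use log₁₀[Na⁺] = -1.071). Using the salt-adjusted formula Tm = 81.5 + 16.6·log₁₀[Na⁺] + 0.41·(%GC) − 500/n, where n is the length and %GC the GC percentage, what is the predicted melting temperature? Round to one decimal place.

Length n = 56. Scanning the sequence gives T=25, C=5, A=16, G=10.
G+C = 15, so %GC = 15/56 × 100 = 26.786%
Salt term: 16.6 × (-1.071) = -17.779
GC term: 0.41 × 26.786 = 10.982; length term: −500/56 = −8.929
Tm = 81.5 + (-17.779) + 10.982 − 8.929 = 65.774 → 65.8°C

65.8°C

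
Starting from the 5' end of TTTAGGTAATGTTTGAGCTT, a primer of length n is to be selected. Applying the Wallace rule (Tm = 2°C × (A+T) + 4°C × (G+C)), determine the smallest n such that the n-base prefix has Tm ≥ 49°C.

n = 19

First 18 bases: TTTAGGTAATGTTTGAGC → Tm = 48°C (< 49°C)
First 19 bases: TTTAGGTAATGTTTGAGCT → Tm = 50°C (≥ 49°C)
Each additional base adds 2°C (A/T) or 4°C (G/C), so Tm is non-decreasing in n; n = 19 is the first length to reach 49°C.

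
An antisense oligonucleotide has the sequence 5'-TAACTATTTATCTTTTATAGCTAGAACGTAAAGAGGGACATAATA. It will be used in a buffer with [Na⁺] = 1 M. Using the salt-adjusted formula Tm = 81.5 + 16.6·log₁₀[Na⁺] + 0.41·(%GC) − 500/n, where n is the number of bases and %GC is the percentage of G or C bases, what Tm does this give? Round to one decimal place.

Length n = 45. G=7, C=5, T=15, A=18
G+C = 12, so %GC = 12/45 × 100 = 26.667%
Salt term: 16.6 × (0) = 0
GC term: 0.41 × 26.667 = 10.933; length term: −500/45 = −11.111
Tm = 81.5 + (0) + 10.933 − 11.111 = 81.322 → 81.3°C

81.3°C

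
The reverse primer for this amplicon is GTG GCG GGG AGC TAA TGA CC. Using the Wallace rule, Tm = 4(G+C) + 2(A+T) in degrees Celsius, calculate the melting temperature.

Counting bases: T=3, G=9, C=4, A=4
So N_AT = 7 and N_GC = 13.
Tm = 4·13 + 2·7 = 52 + 14 = 66°C

66°C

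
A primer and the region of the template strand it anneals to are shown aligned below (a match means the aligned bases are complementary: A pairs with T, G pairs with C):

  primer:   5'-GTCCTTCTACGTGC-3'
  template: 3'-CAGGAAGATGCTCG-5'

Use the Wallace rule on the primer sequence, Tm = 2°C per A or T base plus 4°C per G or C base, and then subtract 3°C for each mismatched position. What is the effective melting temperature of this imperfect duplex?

41°C

Primer base counts: A=1, T=5, G=3, C=5 → A+T=6, G+C=8
Perfect-match Tm = 2(6) + 4(8) = 12 + 32 = 44°C
Mismatches (positions where the bases are not complementary): 1 (at position 12)
Effective Tm = 44 − 1×3 = 44 − 3 = 41°C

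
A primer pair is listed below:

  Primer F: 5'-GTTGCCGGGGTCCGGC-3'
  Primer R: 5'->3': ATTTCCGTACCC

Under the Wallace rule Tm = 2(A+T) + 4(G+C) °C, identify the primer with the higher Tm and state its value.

Primer F, 58°C

Primer F: A+T=3, G+C=13 → Tm = 2(3)+4(13) = 58°C
Primer R: A+T=6, G+C=6 → Tm = 2(6)+4(6) = 36°C
58°C vs 36°C → primer F is higher.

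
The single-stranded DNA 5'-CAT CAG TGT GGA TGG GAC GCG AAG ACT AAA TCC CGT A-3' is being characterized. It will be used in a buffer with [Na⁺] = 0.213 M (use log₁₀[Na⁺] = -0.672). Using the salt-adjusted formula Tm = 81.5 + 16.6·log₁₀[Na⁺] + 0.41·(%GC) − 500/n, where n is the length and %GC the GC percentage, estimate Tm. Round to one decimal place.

77.9°C

Length n = 37. Counting bases: T=7, C=8, G=11, A=11
G+C = 19, so %GC = 19/37 × 100 = 51.351%
Salt term: 16.6 × (-0.672) = -11.155
GC term: 0.41 × 51.351 = 21.054; length term: −500/37 = −13.514
Tm = 81.5 + (-11.155) + 21.054 − 13.514 = 77.885 → 77.9°C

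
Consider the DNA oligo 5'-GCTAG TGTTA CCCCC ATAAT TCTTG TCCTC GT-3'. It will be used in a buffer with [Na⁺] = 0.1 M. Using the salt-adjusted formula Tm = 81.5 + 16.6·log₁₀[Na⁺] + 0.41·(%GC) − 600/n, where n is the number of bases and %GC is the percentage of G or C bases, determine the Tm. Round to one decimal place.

Length n = 32. A=5, G=5, T=12, C=10
G+C = 15, so %GC = 15/32 × 100 = 46.875%
Salt term: 16.6 × (-1) = -16.6
GC term: 0.41 × 46.875 = 19.219; length term: −600/32 = −18.75
Tm = 81.5 + (-16.6) + 19.219 − 18.75 = 65.369 → 65.4°C

65.4°C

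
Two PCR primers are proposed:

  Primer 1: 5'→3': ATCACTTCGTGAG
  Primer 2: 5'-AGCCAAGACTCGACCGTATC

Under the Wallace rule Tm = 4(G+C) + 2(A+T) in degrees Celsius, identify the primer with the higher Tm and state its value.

Primer 1: A+T=7, G+C=6 → Tm = 2(7)+4(6) = 38°C
Primer 2: A+T=9, G+C=11 → Tm = 2(9)+4(11) = 62°C
38°C vs 62°C → primer 2 is higher.

Primer 2, 62°C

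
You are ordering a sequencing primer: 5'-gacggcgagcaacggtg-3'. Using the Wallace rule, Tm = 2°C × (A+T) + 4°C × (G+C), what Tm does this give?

Scanning the sequence gives C=4, A=4, T=1, G=8.
A+T = 5, G+C = 12
Tm = 4·12 + 2·5 = 48 + 10 = 58°C

58°C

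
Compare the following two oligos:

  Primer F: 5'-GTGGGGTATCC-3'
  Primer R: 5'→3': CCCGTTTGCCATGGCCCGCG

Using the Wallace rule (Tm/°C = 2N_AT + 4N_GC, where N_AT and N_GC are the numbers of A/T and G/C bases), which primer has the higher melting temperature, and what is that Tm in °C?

Primer R, 70°C

Primer F: A+T=4, G+C=7 → Tm = 2(4)+4(7) = 36°C
Primer R: A+T=5, G+C=15 → Tm = 2(5)+4(15) = 70°C
36°C vs 70°C → primer R is higher.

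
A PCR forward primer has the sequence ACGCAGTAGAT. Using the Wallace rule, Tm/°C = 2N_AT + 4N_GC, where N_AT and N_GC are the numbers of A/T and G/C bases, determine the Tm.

Scanning the sequence gives G=3, A=4, C=2, T=2.
So N_AT = 6 and N_GC = 5.
Tm = 4·5 + 2·6 = 20 + 12 = 32°C

32°C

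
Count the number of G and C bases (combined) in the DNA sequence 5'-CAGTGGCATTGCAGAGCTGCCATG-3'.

14

Scanning the sequence gives A=5, C=6, T=5, G=8.
G+C = 8 + 6 = 14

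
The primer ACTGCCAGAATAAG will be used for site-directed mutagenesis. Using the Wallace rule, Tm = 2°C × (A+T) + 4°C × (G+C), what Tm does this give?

40°C

Base counts: C=3, G=3, T=2, A=6
So N_AT = 8 and N_GC = 6.
Tm = 2×8 + 4×6 = 40°C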